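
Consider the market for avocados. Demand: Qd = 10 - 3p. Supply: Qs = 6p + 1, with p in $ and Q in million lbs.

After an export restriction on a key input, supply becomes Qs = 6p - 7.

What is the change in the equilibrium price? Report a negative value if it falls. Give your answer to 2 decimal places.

+0.89

Initially, 10 - 3p = 6p + 1, so 9 = 9p and p = 1, Q = 7.
The new curves are Qd = 10 - 3p (demand) and Qs = 6p - 7 (supply).
Setting them equal: 10 - 3p = 6p - 7 → 17 = 9p, so p = 17/9 ≈ 1.8889 and Q = 13/3 ≈ 4.3333.
Δp = 1.8889 − 1 = +0.89.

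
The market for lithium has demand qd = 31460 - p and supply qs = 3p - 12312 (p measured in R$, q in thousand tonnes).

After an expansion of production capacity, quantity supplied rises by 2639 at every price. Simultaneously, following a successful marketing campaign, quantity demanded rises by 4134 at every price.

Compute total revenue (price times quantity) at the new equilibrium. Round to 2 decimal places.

Original equilibrium: 31460 - p = 3p - 12312 gives 43772 = 4p, so p = 10943 and q = 20517.
After the shift, demand is qd = 35594 - p and supply is qs = 3p - 9673.
Setting them equal: 35594 - p = 3p - 9673 → 45267 = 4p, so p = 11316.75 and q = 24277.25.
New expenditure = 11316.75 × 24277.25 = 274739568.94.

274739568.94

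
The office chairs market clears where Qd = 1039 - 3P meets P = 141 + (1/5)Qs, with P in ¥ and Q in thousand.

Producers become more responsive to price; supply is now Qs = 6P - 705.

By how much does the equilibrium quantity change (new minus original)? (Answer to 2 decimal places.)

+72.67

Solve the original market: 1039 - 3P = 5P - 705, hence P = 218 and Q = 385.
The new curves are Qd = 1039 - 3P (demand) and Qs = 6P - 705 (supply).
Equate the new curves: 1039 - 3P = 6P - 705, giving 1744 = 9P, P = 1744/9 ≈ 193.7778, Q = 1373/3 ≈ 457.6667.
ΔQ = 457.6667 − 385 = +72.67.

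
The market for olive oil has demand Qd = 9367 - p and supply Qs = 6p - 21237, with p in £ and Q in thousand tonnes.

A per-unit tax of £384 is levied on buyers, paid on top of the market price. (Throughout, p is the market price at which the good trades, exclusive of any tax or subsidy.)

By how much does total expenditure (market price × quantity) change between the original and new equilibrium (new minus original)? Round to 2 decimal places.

-1694968.16

Original equilibrium: 9367 - p = 6p - 21237 gives 30604 = 7p, so p = 4372 and Q = 4995.
Since buyers pay the price plus the tax, the effective demand curve becomes Qd = 8983 - p.
Setting them equal: 8983 - p = 6p - 21237 → 30220 = 7p, so p = 30220/7 ≈ 4317.1429 and Q = 32661/7 ≈ 4665.8571.
Expenditure moves from 4372×4995 = 21838140 to 4317.1429×4665.8571 = 20143171.8367; change = -1694968.16.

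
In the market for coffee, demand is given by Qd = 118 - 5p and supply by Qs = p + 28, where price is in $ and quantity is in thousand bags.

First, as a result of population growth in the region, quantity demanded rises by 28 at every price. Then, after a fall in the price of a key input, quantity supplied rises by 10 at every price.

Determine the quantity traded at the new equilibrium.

56

Original equilibrium: 118 - 5p = p + 28 gives 90 = 6p, so p = 15 and Q = 43.
With the change applied: demand Qd = 146 - 5p, supply Qs = p + 38.
Clearing the new market: 146 - 5p = p + 38, so p = 18 and Q = 56.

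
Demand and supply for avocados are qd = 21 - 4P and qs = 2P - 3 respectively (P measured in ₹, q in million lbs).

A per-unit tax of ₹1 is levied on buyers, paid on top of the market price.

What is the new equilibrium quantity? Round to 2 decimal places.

3.67

Before the shock: 21 - 4P = 2P - 3 ⇒ 24 = 6P ⇒ P = 4, q = 5.
Since buyers pay the price plus the tax, the effective demand curve becomes qd = 17 - 4P.
New equilibrium: 17 - 4P = 2P - 3 ⇒ 20 = 6P ⇒ P = 10/3 ≈ 3.3333, q = 11/3 ≈ 3.6667.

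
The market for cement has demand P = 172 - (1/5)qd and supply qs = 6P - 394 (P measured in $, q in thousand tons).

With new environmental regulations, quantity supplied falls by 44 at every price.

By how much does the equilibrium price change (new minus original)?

Original equilibrium: 860 - 5P = 6P - 394 gives 1254 = 11P, so P = 114 and q = 290.
With the change applied: demand qd = 860 - 5P, supply qs = 6P - 438.
Setting them equal: 860 - 5P = 6P - 438 → 1298 = 11P, so P = 118 and q = 270.
ΔP = 118 − 114 = +4.

+4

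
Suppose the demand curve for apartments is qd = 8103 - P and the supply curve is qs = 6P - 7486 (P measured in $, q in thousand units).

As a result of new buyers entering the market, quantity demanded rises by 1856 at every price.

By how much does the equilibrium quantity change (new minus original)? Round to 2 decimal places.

Initially, 8103 - P = 6P - 7486, so 15589 = 7P and P = 2227, q = 5876.
The new curves are qd = 9959 - P (demand) and qs = 6P - 7486 (supply).
Setting them equal: 9959 - P = 6P - 7486 → 17445 = 7P, so P = 17445/7 ≈ 2492.1429 and q = 52268/7 ≈ 7466.8571.
Δq = 7466.8571 − 5876 = +1590.86.

+1590.86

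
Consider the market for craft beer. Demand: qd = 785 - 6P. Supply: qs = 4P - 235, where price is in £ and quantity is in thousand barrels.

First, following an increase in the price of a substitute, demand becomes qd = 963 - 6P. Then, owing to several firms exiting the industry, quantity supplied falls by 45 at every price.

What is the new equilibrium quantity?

217.2

Initially, 785 - 6P = 4P - 235, so 1020 = 10P and P = 102, q = 173.
After the shift, demand is qd = 963 - 6P and supply is qs = 4P - 280.
Clearing the new market: 963 - 6P = 4P - 280, so P = 124.3 and q = 217.2.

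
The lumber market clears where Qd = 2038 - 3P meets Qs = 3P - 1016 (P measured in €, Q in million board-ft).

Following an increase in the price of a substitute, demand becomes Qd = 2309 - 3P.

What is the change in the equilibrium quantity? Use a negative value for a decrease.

Original equilibrium: 2038 - 3P = 3P - 1016 gives 3054 = 6P, so P = 509 and Q = 511.
After the shift, demand is Qd = 2309 - 3P and supply is Qs = 3P - 1016.
Equate the new curves: 2309 - 3P = 3P - 1016, giving 3325 = 6P, P = 3325/6 ≈ 554.1667, Q = 646.5.
ΔQ = 646.5 − 511 = +135.5.

+135.5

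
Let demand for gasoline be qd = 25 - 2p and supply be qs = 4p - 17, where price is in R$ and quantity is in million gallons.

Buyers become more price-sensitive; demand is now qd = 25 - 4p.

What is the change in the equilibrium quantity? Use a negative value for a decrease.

Original equilibrium: 25 - 2p = 4p - 17 gives 42 = 6p, so p = 7 and q = 11.
After the shift, demand is qd = 25 - 4p and supply is qs = 4p - 17.
Clearing the new market: 25 - 4p = 4p - 17, so p = 5.25 and q = 4.
Δq = 4 − 11 = -7.

-7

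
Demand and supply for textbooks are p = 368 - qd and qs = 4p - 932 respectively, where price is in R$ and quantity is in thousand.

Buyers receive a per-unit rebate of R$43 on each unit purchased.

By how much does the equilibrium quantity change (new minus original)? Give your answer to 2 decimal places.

+34.40

Solve the original market: 368 - p = 4p - 932, hence p = 260 and q = 108.
Since buyers' out-of-pocket price is the market price minus the rebate, the effective demand curve becomes qd = 411 - p.
Clearing the new market: 411 - p = 4p - 932, so p = 268.6 and q = 142.4.
Δq = 142.4 − 108 = +34.40.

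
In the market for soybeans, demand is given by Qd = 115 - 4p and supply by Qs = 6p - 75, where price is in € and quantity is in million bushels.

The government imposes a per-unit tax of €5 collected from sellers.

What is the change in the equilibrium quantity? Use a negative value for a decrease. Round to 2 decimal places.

Initially, 115 - 4p = 6p - 75, so 190 = 10p and p = 19, Q = 39.
Since sellers keep the price net of the tax, the effective supply curve becomes Qs = 6p - 105.
Equate the new curves: 115 - 4p = 6p - 105, giving 220 = 10p, p = 22, Q = 27.
ΔQ = 27 − 39 = -12.00.

-12.00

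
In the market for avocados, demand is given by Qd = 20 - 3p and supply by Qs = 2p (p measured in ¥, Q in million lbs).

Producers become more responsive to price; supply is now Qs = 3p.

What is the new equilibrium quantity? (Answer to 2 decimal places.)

Before the shock: 20 - 3p = 2p ⇒ 20 = 5p ⇒ p = 4, Q = 8.
After the shift, demand is Qd = 20 - 3p and supply is Qs = 3p.
Setting them equal: 20 - 3p = 3p → 20 = 6p, so p = 10/3 ≈ 3.3333 and Q = 10.

10.00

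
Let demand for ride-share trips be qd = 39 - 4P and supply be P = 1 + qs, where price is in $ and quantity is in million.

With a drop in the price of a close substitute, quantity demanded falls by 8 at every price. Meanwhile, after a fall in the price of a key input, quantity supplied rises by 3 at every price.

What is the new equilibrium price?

5.8

Initially, 39 - 4P = P - 1, so 40 = 5P and P = 8, q = 7.
After the shift, demand is qd = 31 - 4P and supply is qs = P + 2.
Equate the new curves: 31 - 4P = P + 2, giving 29 = 5P, P = 5.8, q = 7.8.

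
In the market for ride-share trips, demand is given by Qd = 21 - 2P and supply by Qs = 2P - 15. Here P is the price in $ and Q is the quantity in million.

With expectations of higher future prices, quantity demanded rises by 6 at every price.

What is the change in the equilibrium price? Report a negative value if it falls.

+1.5

Original equilibrium: 21 - 2P = 2P - 15 gives 36 = 4P, so P = 9 and Q = 3.
The shock moves the curves to Qd = 27 - 2P and Qs = 2P - 15.
New equilibrium: 27 - 2P = 2P - 15 ⇒ 42 = 4P ⇒ P = 10.5, Q = 6.
ΔP = 10.5 − 9 = +1.5.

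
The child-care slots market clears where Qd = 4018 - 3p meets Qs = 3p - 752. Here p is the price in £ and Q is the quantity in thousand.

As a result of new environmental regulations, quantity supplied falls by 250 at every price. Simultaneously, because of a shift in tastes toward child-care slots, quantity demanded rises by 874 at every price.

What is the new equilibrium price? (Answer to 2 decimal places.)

982.33

Initially, 4018 - 3p = 3p - 752, so 4770 = 6p and p = 795, Q = 1633.
After the shift, demand is Qd = 4892 - 3p and supply is Qs = 3p - 1002.
Equate the new curves: 4892 - 3p = 3p - 1002, giving 5894 = 6p, p = 2947/3 ≈ 982.3333, Q = 1945.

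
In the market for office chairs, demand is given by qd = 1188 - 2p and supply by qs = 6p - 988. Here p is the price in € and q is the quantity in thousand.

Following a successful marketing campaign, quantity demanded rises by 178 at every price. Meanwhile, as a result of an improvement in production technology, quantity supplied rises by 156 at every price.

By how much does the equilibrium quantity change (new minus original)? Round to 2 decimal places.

Original equilibrium: 1188 - 2p = 6p - 988 gives 2176 = 8p, so p = 272 and q = 644.
The shock moves the curves to qd = 1366 - 2p and qs = 6p - 832.
Clearing the new market: 1366 - 2p = 6p - 832, so p = 274.75 and q = 816.5.
Δq = 816.5 − 644 = +172.50.

+172.50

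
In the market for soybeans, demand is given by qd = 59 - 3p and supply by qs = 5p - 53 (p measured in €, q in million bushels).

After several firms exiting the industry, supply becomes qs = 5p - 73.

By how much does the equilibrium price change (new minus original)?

+2.5

Original equilibrium: 59 - 3p = 5p - 53 gives 112 = 8p, so p = 14 and q = 17.
The shock moves the curves to qd = 59 - 3p and qs = 5p - 73.
Clearing the new market: 59 - 3p = 5p - 73, so p = 16.5 and q = 9.5.
Δp = 16.5 − 14 = +2.5.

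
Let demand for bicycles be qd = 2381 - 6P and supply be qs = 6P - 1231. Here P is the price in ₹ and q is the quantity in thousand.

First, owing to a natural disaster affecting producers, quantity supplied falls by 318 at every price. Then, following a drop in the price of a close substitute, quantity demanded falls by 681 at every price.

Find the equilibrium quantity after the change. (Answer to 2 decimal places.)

75.50

Original equilibrium: 2381 - 6P = 6P - 1231 gives 3612 = 12P, so P = 301 and q = 575.
The shock moves the curves to qd = 1700 - 6P and qs = 6P - 1549.
Clearing the new market: 1700 - 6P = 6P - 1549, so P = 270.75 and q = 75.5.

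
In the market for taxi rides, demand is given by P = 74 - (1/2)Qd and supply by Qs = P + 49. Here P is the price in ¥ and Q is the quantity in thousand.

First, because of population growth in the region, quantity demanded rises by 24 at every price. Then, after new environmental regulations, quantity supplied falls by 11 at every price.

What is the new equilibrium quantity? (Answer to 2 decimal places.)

82.67

Initially, 148 - 2P = P + 49, so 99 = 3P and P = 33, Q = 82.
The new curves are Qd = 172 - 2P (demand) and Qs = P + 38 (supply).
Equate the new curves: 172 - 2P = P + 38, giving 134 = 3P, P = 134/3 ≈ 44.6667, Q = 248/3 ≈ 82.6667.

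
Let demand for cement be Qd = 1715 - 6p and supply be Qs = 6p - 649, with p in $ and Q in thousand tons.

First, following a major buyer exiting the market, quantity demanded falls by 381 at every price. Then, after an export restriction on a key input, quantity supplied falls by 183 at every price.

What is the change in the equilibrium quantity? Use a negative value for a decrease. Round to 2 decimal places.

Original equilibrium: 1715 - 6p = 6p - 649 gives 2364 = 12p, so p = 197 and Q = 533.
The new curves are Qd = 1334 - 6p (demand) and Qs = 6p - 832 (supply).
Equate the new curves: 1334 - 6p = 6p - 832, giving 2166 = 12p, p = 180.5, Q = 251.
ΔQ = 251 − 533 = -282.00.

-282.00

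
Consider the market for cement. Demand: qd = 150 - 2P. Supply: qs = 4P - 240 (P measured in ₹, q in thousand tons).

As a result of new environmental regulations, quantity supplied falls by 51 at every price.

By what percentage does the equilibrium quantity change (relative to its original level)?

-85

Before the shock: 150 - 2P = 4P - 240 ⇒ 390 = 6P ⇒ P = 65, q = 20.
After the shift, demand is qd = 150 - 2P and supply is qs = 4P - 291.
Clearing the new market: 150 - 2P = 4P - 291, so P = 73.5 and q = 3.
%Δq = (3 − 20) / 20 × 100 = -85%.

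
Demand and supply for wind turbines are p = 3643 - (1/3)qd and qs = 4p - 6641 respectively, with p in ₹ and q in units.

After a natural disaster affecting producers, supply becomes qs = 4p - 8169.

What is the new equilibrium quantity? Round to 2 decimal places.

2744.14

Original equilibrium: 10929 - 3p = 4p - 6641 gives 17570 = 7p, so p = 2510 and q = 3399.
The new curves are qd = 10929 - 3p (demand) and qs = 4p - 8169 (supply).
Equate the new curves: 10929 - 3p = 4p - 8169, giving 19098 = 7p, p = 19098/7 ≈ 2728.2857, q = 19209/7 ≈ 2744.1429.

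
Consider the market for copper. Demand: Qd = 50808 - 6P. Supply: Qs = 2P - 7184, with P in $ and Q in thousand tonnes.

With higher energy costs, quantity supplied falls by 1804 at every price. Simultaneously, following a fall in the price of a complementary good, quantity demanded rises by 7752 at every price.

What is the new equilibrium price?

8443.5

Solve the original market: 50808 - 6P = 2P - 7184, hence P = 7249 and Q = 7314.
The new curves are Qd = 58560 - 6P (demand) and Qs = 2P - 8988 (supply).
Setting them equal: 58560 - 6P = 2P - 8988 → 67548 = 8P, so P = 8443.5 and Q = 7899.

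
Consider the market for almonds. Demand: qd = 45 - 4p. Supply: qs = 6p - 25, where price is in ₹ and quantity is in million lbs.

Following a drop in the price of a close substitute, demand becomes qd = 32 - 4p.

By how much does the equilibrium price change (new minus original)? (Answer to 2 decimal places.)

Solve the original market: 45 - 4p = 6p - 25, hence p = 7 and q = 17.
With the change applied: demand qd = 32 - 4p, supply qs = 6p - 25.
Clearing the new market: 32 - 4p = 6p - 25, so p = 5.7 and q = 9.2.
Δp = 5.7 − 7 = -1.30.

-1.30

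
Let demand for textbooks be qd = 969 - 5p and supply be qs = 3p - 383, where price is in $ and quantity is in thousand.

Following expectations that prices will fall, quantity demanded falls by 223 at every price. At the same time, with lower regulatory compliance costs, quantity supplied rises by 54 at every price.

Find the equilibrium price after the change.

Solve the original market: 969 - 5p = 3p - 383, hence p = 169 and q = 124.
With the change applied: demand qd = 746 - 5p, supply qs = 3p - 329.
Equate the new curves: 746 - 5p = 3p - 329, giving 1075 = 8p, p = 134.375, q = 74.125.

134.375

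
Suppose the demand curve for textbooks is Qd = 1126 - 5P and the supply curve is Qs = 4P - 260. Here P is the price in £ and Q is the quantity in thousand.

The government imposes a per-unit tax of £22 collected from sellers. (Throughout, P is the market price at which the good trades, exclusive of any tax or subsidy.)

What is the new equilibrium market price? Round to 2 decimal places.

Before the shock: 1126 - 5P = 4P - 260 ⇒ 1386 = 9P ⇒ P = 154, Q = 356.
Since sellers keep the price net of the tax, the effective supply curve becomes Qs = 4P - 348.
Equate the new curves: 1126 - 5P = 4P - 348, giving 1474 = 9P, P = 1474/9 ≈ 163.7778, Q = 2764/9 ≈ 307.1111.

163.78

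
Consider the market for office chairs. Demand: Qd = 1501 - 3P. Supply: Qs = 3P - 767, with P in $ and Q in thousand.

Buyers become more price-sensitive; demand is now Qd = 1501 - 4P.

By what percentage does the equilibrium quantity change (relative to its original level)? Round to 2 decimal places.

Initially, 1501 - 3P = 3P - 767, so 2268 = 6P and P = 378, Q = 367.
The new curves are Qd = 1501 - 4P (demand) and Qs = 3P - 767 (supply).
Setting them equal: 1501 - 4P = 3P - 767 → 2268 = 7P, so P = 324 and Q = 205.
%ΔQ = (205 − 367) / 367 × 100 = -44.14%.

-44.14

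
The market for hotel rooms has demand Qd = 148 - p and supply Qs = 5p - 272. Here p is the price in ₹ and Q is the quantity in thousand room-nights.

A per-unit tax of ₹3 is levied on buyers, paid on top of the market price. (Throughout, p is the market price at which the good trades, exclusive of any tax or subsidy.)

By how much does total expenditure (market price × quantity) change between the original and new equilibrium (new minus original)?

-212.75

Initially, 148 - p = 5p - 272, so 420 = 6p and p = 70, Q = 78.
Since buyers pay the price plus the tax, the effective demand curve becomes Qd = 145 - p.
Equate the new curves: 145 - p = 5p - 272, giving 417 = 6p, p = 69.5, Q = 75.5.
Expenditure moves from 70×78 = 5460 to 69.5×75.5 = 5247.25; change = -212.75.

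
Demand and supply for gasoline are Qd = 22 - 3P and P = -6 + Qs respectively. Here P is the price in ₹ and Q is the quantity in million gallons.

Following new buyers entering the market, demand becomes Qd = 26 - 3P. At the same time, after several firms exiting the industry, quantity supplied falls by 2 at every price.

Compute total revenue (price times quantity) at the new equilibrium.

52.25

Before the shock: 22 - 3P = P + 6 ⇒ 16 = 4P ⇒ P = 4, Q = 10.
With the change applied: demand Qd = 26 - 3P, supply Qs = P + 4.
Clearing the new market: 26 - 3P = P + 4, so P = 5.5 and Q = 9.5.
New expenditure = 5.5 × 9.5 = 52.25.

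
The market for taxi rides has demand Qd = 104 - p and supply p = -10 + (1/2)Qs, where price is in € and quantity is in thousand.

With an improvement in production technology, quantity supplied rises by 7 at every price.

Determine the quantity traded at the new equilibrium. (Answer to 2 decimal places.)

78.33

Initially, 104 - p = 2p + 20, so 84 = 3p and p = 28, Q = 76.
With the change applied: demand Qd = 104 - p, supply Qs = 2p + 27.
Equate the new curves: 104 - p = 2p + 27, giving 77 = 3p, p = 77/3 ≈ 25.6667, Q = 235/3 ≈ 78.3333.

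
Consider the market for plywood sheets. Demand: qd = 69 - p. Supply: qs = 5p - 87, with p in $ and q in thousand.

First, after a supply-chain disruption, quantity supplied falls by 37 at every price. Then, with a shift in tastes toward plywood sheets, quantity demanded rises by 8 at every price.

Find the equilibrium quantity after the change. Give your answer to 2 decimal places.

43.50

Solve the original market: 69 - p = 5p - 87, hence p = 26 and q = 43.
The shock moves the curves to qd = 77 - p and qs = 5p - 124.
Setting them equal: 77 - p = 5p - 124 → 201 = 6p, so p = 33.5 and q = 43.5.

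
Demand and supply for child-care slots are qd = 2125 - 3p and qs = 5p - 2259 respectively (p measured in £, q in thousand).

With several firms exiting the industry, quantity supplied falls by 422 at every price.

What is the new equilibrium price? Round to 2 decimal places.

600.75

Before the shock: 2125 - 3p = 5p - 2259 ⇒ 4384 = 8p ⇒ p = 548, q = 481.
With the change applied: demand qd = 2125 - 3p, supply qs = 5p - 2681.
Setting them equal: 2125 - 3p = 5p - 2681 → 4806 = 8p, so p = 600.75 and q = 322.75.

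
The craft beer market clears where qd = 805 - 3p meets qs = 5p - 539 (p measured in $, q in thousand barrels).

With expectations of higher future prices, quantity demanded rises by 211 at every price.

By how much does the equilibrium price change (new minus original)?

+26.375

Solve the original market: 805 - 3p = 5p - 539, hence p = 168 and q = 301.
After the shift, demand is qd = 1016 - 3p and supply is qs = 5p - 539.
Clearing the new market: 1016 - 3p = 5p - 539, so p = 194.375 and q = 432.875.
Δp = 194.375 − 168 = +26.375.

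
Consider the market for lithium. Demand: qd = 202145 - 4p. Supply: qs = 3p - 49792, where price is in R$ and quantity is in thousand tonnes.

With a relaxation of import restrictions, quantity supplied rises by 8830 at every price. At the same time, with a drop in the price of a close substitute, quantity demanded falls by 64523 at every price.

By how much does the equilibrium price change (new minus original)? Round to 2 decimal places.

Original equilibrium: 202145 - 4p = 3p - 49792 gives 251937 = 7p, so p = 35991 and q = 58181.
The shock moves the curves to qd = 137622 - 4p and qs = 3p - 40962.
Setting them equal: 137622 - 4p = 3p - 40962 → 178584 = 7p, so p = 25512 and q = 35574.
Δp = 25512 − 35991 = -10479.00.

-10479.00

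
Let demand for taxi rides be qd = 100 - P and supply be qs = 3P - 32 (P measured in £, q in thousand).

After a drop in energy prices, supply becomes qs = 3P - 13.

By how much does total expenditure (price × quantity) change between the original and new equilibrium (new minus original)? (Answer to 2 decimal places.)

-184.06

Solve the original market: 100 - P = 3P - 32, hence P = 33 and q = 67.
The new curves are qd = 100 - P (demand) and qs = 3P - 13 (supply).
Clearing the new market: 100 - P = 3P - 13, so P = 28.25 and q = 71.75.
Expenditure moves from 33×67 = 2211 to 28.25×71.75 = 2026.9375; change = -184.06.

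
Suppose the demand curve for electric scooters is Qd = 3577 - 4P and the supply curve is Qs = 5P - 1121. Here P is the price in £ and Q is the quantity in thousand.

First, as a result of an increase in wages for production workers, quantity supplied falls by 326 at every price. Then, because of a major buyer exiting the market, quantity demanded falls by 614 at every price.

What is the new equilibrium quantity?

Before the shock: 3577 - 4P = 5P - 1121 ⇒ 4698 = 9P ⇒ P = 522, Q = 1489.
With the change applied: demand Qd = 2963 - 4P, supply Qs = 5P - 1447.
New equilibrium: 2963 - 4P = 5P - 1447 ⇒ 4410 = 9P ⇒ P = 490, Q = 1003.

1003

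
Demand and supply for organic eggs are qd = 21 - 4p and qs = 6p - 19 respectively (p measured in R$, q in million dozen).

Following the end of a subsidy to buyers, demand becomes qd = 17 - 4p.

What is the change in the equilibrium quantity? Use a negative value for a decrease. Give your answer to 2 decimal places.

-2.40

Before the shock: 21 - 4p = 6p - 19 ⇒ 40 = 10p ⇒ p = 4, q = 5.
After the shift, demand is qd = 17 - 4p and supply is qs = 6p - 19.
Clearing the new market: 17 - 4p = 6p - 19, so p = 3.6 and q = 2.6.
Δq = 2.6 − 5 = -2.40.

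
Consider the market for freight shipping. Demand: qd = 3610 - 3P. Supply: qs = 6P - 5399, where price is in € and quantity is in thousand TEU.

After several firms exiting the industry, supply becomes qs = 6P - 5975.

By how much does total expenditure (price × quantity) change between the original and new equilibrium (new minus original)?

Initially, 3610 - 3P = 6P - 5399, so 9009 = 9P and P = 1001, q = 607.
The new curves are qd = 3610 - 3P (demand) and qs = 6P - 5975 (supply).
Clearing the new market: 3610 - 3P = 6P - 5975, so P = 1065 and q = 415.
Expenditure moves from 1001×607 = 607607 to 1065×415 = 441975; change = -165632.

-165632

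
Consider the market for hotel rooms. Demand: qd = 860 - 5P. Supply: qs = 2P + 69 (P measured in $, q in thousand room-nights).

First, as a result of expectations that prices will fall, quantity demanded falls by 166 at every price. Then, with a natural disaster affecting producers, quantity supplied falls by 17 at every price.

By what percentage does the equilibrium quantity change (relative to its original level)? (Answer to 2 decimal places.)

Original equilibrium: 860 - 5P = 2P + 69 gives 791 = 7P, so P = 113 and q = 295.
With the change applied: demand qd = 694 - 5P, supply qs = 2P + 52.
Clearing the new market: 694 - 5P = 2P + 52, so P = 642/7 ≈ 91.7143 and q = 1648/7 ≈ 235.4286.
%Δq = (235.4286 − 295) / 295 × 100 = -20.19%.

-20.19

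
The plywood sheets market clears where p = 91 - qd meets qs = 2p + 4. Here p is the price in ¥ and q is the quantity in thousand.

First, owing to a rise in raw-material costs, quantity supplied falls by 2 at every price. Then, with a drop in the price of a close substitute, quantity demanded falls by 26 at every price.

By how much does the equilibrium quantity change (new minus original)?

Initially, 91 - p = 2p + 4, so 87 = 3p and p = 29, q = 62.
With the change applied: demand qd = 65 - p, supply qs = 2p + 2.
Setting them equal: 65 - p = 2p + 2 → 63 = 3p, so p = 21 and q = 44.
Δq = 44 − 62 = -18.

-18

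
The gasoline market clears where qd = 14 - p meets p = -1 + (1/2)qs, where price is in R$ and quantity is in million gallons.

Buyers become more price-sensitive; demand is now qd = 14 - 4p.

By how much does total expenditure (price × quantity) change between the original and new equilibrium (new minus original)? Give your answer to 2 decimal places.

-28.00

Original equilibrium: 14 - p = 2p + 2 gives 12 = 3p, so p = 4 and q = 10.
The shock moves the curves to qd = 14 - 4p and qs = 2p + 2.
Clearing the new market: 14 - 4p = 2p + 2, so p = 2 and q = 6.
Expenditure moves from 4×10 = 40 to 2×6 = 12; change = -28.00.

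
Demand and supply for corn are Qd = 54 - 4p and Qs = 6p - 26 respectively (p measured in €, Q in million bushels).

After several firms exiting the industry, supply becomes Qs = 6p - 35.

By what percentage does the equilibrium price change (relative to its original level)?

+11.25

Before the shock: 54 - 4p = 6p - 26 ⇒ 80 = 10p ⇒ p = 8, Q = 22.
The new curves are Qd = 54 - 4p (demand) and Qs = 6p - 35 (supply).
Equate the new curves: 54 - 4p = 6p - 35, giving 89 = 10p, p = 8.9, Q = 18.4.
%Δp = (8.9 − 8) / 8 × 100 = +11.25%.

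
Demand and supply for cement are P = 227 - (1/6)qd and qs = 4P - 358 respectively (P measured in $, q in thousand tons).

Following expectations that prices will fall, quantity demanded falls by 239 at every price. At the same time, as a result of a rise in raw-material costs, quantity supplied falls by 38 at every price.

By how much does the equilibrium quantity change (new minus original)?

-118.4

Solve the original market: 1362 - 6P = 4P - 358, hence P = 172 and q = 330.
With the change applied: demand qd = 1123 - 6P, supply qs = 4P - 396.
New equilibrium: 1123 - 6P = 4P - 396 ⇒ 1519 = 10P ⇒ P = 151.9, q = 211.6.
Δq = 211.6 − 330 = -118.4.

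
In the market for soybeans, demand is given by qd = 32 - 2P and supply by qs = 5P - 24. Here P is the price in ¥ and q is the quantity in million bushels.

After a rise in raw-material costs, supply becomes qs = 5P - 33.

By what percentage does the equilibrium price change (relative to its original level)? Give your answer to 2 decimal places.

Solve the original market: 32 - 2P = 5P - 24, hence P = 8 and q = 16.
With the change applied: demand qd = 32 - 2P, supply qs = 5P - 33.
Equate the new curves: 32 - 2P = 5P - 33, giving 65 = 7P, P = 65/7 ≈ 9.2857, q = 94/7 ≈ 13.4286.
%ΔP = (9.2857 − 8) / 8 × 100 = +16.07%.

+16.07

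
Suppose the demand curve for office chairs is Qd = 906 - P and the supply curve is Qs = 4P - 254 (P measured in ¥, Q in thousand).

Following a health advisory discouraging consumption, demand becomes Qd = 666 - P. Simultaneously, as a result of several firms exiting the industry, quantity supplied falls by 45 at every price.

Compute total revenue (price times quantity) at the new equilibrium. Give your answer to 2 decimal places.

91289.00

Initially, 906 - P = 4P - 254, so 1160 = 5P and P = 232, Q = 674.
The new curves are Qd = 666 - P (demand) and Qs = 4P - 299 (supply).
New equilibrium: 666 - P = 4P - 299 ⇒ 965 = 5P ⇒ P = 193, Q = 473.
New expenditure = 193 × 473 = 91289.00.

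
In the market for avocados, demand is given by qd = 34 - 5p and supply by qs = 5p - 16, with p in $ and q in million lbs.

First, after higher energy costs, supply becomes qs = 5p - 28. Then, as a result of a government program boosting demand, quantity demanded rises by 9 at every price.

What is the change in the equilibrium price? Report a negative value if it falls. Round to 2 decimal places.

+2.10

Before the shock: 34 - 5p = 5p - 16 ⇒ 50 = 10p ⇒ p = 5, q = 9.
With the change applied: demand qd = 43 - 5p, supply qs = 5p - 28.
Clearing the new market: 43 - 5p = 5p - 28, so p = 7.1 and q = 7.5.
Δp = 7.1 − 5 = +2.10.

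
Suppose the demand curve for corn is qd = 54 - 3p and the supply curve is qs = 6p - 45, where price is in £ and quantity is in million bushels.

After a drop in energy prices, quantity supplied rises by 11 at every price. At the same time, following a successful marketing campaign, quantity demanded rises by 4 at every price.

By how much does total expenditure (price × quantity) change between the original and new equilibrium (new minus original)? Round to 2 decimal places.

Initially, 54 - 3p = 6p - 45, so 99 = 9p and p = 11, q = 21.
After the shift, demand is qd = 58 - 3p and supply is qs = 6p - 34.
New equilibrium: 58 - 3p = 6p - 34 ⇒ 92 = 9p ⇒ p = 92/9 ≈ 10.2222, q = 82/3 ≈ 27.3333.
Expenditure moves from 11×21 = 231 to 10.2222×27.3333 = 279.4074; change = +48.41.

+48.41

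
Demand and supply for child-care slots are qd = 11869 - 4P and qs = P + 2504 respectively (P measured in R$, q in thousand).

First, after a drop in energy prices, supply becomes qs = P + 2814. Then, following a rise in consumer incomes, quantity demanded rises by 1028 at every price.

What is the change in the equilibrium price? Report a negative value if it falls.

Before the shock: 11869 - 4P = P + 2504 ⇒ 9365 = 5P ⇒ P = 1873, q = 4377.
After the shift, demand is qd = 12897 - 4P and supply is qs = P + 2814.
Equate the new curves: 12897 - 4P = P + 2814, giving 10083 = 5P, P = 2016.6, q = 4830.6.
ΔP = 2016.6 − 1873 = +143.6.

+143.6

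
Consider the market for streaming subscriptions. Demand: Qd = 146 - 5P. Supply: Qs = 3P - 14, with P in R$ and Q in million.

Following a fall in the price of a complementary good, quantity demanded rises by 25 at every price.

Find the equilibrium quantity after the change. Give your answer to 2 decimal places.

55.38

Solve the original market: 146 - 5P = 3P - 14, hence P = 20 and Q = 46.
The new curves are Qd = 171 - 5P (demand) and Qs = 3P - 14 (supply).
New equilibrium: 171 - 5P = 3P - 14 ⇒ 185 = 8P ⇒ P = 23.125, Q = 55.375.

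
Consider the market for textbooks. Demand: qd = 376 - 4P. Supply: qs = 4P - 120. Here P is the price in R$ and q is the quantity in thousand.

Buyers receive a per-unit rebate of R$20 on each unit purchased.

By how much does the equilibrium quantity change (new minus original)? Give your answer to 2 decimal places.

Solve the original market: 376 - 4P = 4P - 120, hence P = 62 and q = 128.
Since buyers' out-of-pocket price is the market price minus the rebate, the effective demand curve becomes qd = 456 - 4P.
Setting them equal: 456 - 4P = 4P - 120 → 576 = 8P, so P = 72 and q = 168.
Δq = 168 − 128 = +40.00.

+40.00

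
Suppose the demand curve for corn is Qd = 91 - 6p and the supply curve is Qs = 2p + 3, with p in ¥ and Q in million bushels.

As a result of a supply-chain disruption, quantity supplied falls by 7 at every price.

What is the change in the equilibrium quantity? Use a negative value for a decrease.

Original equilibrium: 91 - 6p = 2p + 3 gives 88 = 8p, so p = 11 and Q = 25.
After the shift, demand is Qd = 91 - 6p and supply is Qs = 2p - 4.
Equate the new curves: 91 - 6p = 2p - 4, giving 95 = 8p, p = 11.875, Q = 19.75.
ΔQ = 19.75 − 25 = -5.25.

-5.25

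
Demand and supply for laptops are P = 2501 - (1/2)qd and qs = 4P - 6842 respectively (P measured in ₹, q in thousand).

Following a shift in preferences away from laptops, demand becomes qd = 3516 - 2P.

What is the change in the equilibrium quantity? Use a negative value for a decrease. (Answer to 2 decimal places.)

Original equilibrium: 5002 - 2P = 4P - 6842 gives 11844 = 6P, so P = 1974 and q = 1054.
The new curves are qd = 3516 - 2P (demand) and qs = 4P - 6842 (supply).
New equilibrium: 3516 - 2P = 4P - 6842 ⇒ 10358 = 6P ⇒ P = 5179/3 ≈ 1726.3333, q = 190/3 ≈ 63.3333.
Δq = 63.3333 − 1054 = -990.67.

-990.67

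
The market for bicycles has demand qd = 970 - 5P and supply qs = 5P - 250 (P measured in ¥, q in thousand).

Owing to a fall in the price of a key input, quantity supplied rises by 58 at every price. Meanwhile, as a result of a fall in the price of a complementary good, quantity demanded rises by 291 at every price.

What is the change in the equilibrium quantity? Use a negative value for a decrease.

+174.5

Solve the original market: 970 - 5P = 5P - 250, hence P = 122 and q = 360.
After the shift, demand is qd = 1261 - 5P and supply is qs = 5P - 192.
Setting them equal: 1261 - 5P = 5P - 192 → 1453 = 10P, so P = 145.3 and q = 534.5.
Δq = 534.5 − 360 = +174.5.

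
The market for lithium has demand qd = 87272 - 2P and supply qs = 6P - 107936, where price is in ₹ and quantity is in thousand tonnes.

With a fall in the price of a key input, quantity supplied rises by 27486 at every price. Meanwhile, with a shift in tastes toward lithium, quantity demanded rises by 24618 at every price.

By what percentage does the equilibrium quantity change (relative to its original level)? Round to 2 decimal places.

Original equilibrium: 87272 - 2P = 6P - 107936 gives 195208 = 8P, so P = 24401 and q = 38470.
With the change applied: demand qd = 111890 - 2P, supply qs = 6P - 80450.
Setting them equal: 111890 - 2P = 6P - 80450 → 192340 = 8P, so P = 24042.5 and q = 63805.
%Δq = (63805 − 38470) / 38470 × 100 = +65.86%.

+65.86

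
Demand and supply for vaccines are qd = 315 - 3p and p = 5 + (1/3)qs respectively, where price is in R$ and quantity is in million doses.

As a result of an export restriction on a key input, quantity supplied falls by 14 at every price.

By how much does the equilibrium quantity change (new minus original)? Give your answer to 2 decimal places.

-7.00

Initially, 315 - 3p = 3p - 15, so 330 = 6p and p = 55, q = 150.
With the change applied: demand qd = 315 - 3p, supply qs = 3p - 29.
New equilibrium: 315 - 3p = 3p - 29 ⇒ 344 = 6p ⇒ p = 172/3 ≈ 57.3333, q = 143.
Δq = 143 − 150 = -7.00.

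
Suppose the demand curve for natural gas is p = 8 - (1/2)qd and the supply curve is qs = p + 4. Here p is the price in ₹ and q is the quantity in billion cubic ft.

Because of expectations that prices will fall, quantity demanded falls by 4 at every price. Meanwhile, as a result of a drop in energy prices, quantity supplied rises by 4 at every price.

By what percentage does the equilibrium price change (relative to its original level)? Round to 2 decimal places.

-66.67

Solve the original market: 16 - 2p = p + 4, hence p = 4 and q = 8.
The new curves are qd = 12 - 2p (demand) and qs = p + 8 (supply).
Clearing the new market: 12 - 2p = p + 8, so p = 4/3 ≈ 1.3333 and q = 28/3 ≈ 9.3333.
%Δp = (1.3333 − 4) / 4 × 100 = -66.67%.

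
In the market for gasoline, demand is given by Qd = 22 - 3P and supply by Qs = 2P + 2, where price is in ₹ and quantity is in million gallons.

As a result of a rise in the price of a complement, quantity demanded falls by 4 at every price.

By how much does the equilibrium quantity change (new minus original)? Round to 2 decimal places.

-1.60

Initially, 22 - 3P = 2P + 2, so 20 = 5P and P = 4, Q = 10.
The shock moves the curves to Qd = 18 - 3P and Qs = 2P + 2.
Clearing the new market: 18 - 3P = 2P + 2, so P = 3.2 and Q = 8.4.
ΔQ = 8.4 − 10 = -1.60.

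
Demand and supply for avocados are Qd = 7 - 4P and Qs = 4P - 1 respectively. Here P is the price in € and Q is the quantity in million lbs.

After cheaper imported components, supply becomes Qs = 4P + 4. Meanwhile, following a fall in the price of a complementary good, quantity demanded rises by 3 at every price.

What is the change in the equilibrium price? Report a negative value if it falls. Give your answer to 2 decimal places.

Original equilibrium: 7 - 4P = 4P - 1 gives 8 = 8P, so P = 1 and Q = 3.
With the change applied: demand Qd = 10 - 4P, supply Qs = 4P + 4.
Clearing the new market: 10 - 4P = 4P + 4, so P = 0.75 and Q = 7.
ΔP = 0.75 − 1 = -0.25.

-0.25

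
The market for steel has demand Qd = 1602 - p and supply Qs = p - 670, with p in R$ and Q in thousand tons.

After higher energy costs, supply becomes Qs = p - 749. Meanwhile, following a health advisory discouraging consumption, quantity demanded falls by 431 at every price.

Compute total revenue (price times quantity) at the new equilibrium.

Original equilibrium: 1602 - p = p - 670 gives 2272 = 2p, so p = 1136 and Q = 466.
The shock moves the curves to Qd = 1171 - p and Qs = p - 749.
Setting them equal: 1171 - p = p - 749 → 1920 = 2p, so p = 960 and Q = 211.
New expenditure = 960 × 211 = 202560.

202560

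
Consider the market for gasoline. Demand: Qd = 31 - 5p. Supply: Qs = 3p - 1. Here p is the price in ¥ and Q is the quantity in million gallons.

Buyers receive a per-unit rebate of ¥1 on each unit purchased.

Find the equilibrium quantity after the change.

Original equilibrium: 31 - 5p = 3p - 1 gives 32 = 8p, so p = 4 and Q = 11.
Since buyers' out-of-pocket price is the market price minus the rebate, the effective demand curve becomes Qd = 36 - 5p.
Setting them equal: 36 - 5p = 3p - 1 → 37 = 8p, so p = 4.625 and Q = 12.875.

12.875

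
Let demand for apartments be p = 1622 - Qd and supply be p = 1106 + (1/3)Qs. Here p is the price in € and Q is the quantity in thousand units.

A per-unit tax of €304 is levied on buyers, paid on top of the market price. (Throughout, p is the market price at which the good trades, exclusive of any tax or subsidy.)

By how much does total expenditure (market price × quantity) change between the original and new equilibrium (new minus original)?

Before the shock: 1622 - p = 3p - 3318 ⇒ 4940 = 4p ⇒ p = 1235, Q = 387.
Since buyers pay the price plus the tax, the effective demand curve becomes Qd = 1318 - p.
Equate the new curves: 1318 - p = 3p - 3318, giving 4636 = 4p, p = 1159, Q = 159.
Expenditure moves from 1235×387 = 477945 to 1159×159 = 184281; change = -293664.

-293664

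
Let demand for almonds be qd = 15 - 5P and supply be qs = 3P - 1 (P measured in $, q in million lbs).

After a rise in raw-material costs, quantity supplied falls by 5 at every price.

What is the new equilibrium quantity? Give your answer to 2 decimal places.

1.88

Original equilibrium: 15 - 5P = 3P - 1 gives 16 = 8P, so P = 2 and q = 5.
The shock moves the curves to qd = 15 - 5P and qs = 3P - 6.
Setting them equal: 15 - 5P = 3P - 6 → 21 = 8P, so P = 2.625 and q = 1.875.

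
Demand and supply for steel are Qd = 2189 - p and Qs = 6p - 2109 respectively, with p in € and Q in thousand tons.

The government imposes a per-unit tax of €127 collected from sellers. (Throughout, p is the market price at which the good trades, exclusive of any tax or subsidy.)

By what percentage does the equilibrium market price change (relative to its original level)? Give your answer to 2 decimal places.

Solve the original market: 2189 - p = 6p - 2109, hence p = 614 and Q = 1575.
Since sellers keep the price net of the tax, the effective supply curve becomes Qs = 6p - 2871.
Setting them equal: 2189 - p = 6p - 2871 → 5060 = 7p, so p = 5060/7 ≈ 722.8571 and Q = 10263/7 ≈ 1466.1429.
%Δp = (722.8571 − 614) / 614 × 100 = +17.73%.

+17.73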